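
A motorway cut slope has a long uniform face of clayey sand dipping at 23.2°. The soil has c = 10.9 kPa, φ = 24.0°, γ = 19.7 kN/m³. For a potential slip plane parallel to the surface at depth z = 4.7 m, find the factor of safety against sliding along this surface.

For an infinite slope with a slip plane parallel to the surface (no pore pressure): FS = [c + γz cos²β tanφ] / [γz sinβ cosβ].
γz = 19.7·4.7 = 92.59 kN/m²
Numerator = 10.9 + 92.59·cos²23.2°·tan24.0° = 10.9 + 92.59·0.8448·0.4452 = 45.726 kPa
Denominator = 92.59·sin23.2°·cos23.2° = 92.59·0.3939·0.9191 = 33.526 kPa
FS = 45.726 / 33.526 = 1.364

FS = 1.36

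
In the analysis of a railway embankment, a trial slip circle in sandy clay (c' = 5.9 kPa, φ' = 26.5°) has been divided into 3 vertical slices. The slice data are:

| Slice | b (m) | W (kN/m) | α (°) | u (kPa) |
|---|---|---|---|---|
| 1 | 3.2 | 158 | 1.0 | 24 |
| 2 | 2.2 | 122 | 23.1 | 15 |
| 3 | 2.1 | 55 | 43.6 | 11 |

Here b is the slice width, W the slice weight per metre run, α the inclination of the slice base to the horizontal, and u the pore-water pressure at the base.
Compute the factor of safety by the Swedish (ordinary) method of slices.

FS = 1.50

Ordinary method of slices: FS = Σ[c'·Δl_i + (W_i cosα_i − u_i·Δl_i)·tanφ'] / Σ W_i sinα_i, with Δl_i = b_i / cosα_i.
Slice 1: Δl = 3.2/cos1.0° = 3.200 m; N'_1 = 158·cos1.0° − 24·3.200 = 81.2; c'Δl = 18.88; W sinα = 2.8
Slice 2: Δl = 2.2/cos23.1° = 2.392 m; N'_2 = 122·cos23.1° − 15·2.392 = 76.3; c'Δl = 14.11; W sinα = 47.9
Slice 3: Δl = 2.1/cos43.6° = 2.900 m; N'_3 = 55·cos43.6° − 11·2.900 = 7.9; c'Δl = 17.11; W sinα = 37.9
Σc'Δl = 50.1 kN/m; ΣN' = 165.4 kN/m; ΣW sinα = 88.6 kN/m
Resisting = 50.1 + 165.4·tan26.5° = 50.1 + 82.5 = 132.6 kN/m
FS = 132.6 / 88.6 = 1.497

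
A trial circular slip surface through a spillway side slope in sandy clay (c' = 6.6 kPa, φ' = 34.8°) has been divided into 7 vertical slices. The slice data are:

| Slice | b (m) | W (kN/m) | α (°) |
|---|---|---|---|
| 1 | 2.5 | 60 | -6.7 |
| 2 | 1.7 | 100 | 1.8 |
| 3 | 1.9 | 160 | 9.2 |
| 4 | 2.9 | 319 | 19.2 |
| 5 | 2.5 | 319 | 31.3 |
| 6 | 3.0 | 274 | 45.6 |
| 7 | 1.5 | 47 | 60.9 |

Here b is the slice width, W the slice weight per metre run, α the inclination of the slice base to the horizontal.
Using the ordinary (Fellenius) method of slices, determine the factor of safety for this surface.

Ordinary method of slices: FS = Σ[c'·Δl_i + (W_i cosα_i)·tanφ'] / Σ W_i sinα_i, with Δl_i = b_i / cosα_i.
Slice 1: Δl = 2.5/cos(-6.7°) = 2.517 m; N'_1 = 60·cos(-6.7°) = 59.6; c'Δl = 16.61; W sinα = -7.0
Slice 2: Δl = 1.7/cos1.8° = 1.701 m; N'_2 = 100·cos1.8° = 100.0; c'Δl = 11.23; W sinα = 3.1
Slice 3: Δl = 1.9/cos9.2° = 1.925 m; N'_3 = 160·cos9.2° = 157.9; c'Δl = 12.70; W sinα = 25.6
Slice 4: Δl = 2.9/cos19.2° = 3.071 m; N'_4 = 319·cos19.2° = 301.3; c'Δl = 20.27; W sinα = 104.9
Slice 5: Δl = 2.5/cos31.3° = 2.926 m; N'_5 = 319·cos31.3° = 272.6; c'Δl = 19.31; W sinα = 165.7
Slice 6: Δl = 3.0/cos45.6° = 4.288 m; N'_6 = 274·cos45.6° = 191.7; c'Δl = 28.30; W sinα = 195.8
Slice 7: Δl = 1.5/cos60.9° = 3.084 m; N'_7 = 47·cos60.9° = 22.9; c'Δl = 20.36; W sinα = 41.1
Σc'Δl = 128.8 kN/m; ΣN' = 1105.9 kN/m; ΣW sinα = 529.2 kN/m
Resisting = 128.8 + 1105.9·tan34.8° = 128.8 + 768.6 = 897.4 kN/m
FS = 897.4 / 529.2 = 1.696

FS = 1.70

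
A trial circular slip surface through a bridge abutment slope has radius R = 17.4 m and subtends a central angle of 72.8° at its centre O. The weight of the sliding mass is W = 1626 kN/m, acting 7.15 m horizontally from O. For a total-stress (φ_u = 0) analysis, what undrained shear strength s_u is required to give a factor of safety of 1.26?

s_u = 38.1 kPa

FS = s_u·L_a·R / (W·d), so s_u = FS·W·d / (L_a·R).
Arc length L_a = R·θ = 17.4·(72.8°·π/180) = 17.4·1.2706 = 22.11 m
s_u = 1.26·1626·7.15 / (22.11·17.4) = 14648.6 / 384.69 = 38.08 kPa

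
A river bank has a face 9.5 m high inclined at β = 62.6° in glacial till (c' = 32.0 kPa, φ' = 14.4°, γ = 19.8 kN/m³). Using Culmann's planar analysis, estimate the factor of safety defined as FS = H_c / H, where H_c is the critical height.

FS = 1.75

H_c = (4c'/γ) · sinβ cosφ' / [1 − cos(β − φ')]
    = (4·32.0/19.8) · sin62.6°·cos14.4° / [1 − cos48.2°]
    = 6.465 · 0.8599 / 0.3335 = 16.67 m
FS = H_c / H = 16.67 / 9.5 = 1.755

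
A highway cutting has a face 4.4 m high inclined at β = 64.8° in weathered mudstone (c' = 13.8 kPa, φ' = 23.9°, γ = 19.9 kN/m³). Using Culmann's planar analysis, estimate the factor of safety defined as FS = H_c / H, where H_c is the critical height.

FS = 2.14

H_c = (4c'/γ) · sinβ cosφ' / [1 − cos(β − φ')]
    = (4·13.8/19.9) · sin64.8°·cos23.9° / [1 − cos40.9°]
    = 2.774 · 0.8272 / 0.2441 = 9.40 m
FS = H_c / H = 9.40 / 4.4 = 2.136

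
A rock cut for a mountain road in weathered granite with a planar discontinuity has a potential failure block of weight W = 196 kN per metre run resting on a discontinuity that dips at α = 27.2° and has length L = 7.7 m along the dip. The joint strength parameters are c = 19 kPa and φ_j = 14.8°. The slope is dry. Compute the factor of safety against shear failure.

FS = 2.15

Resolving the block weight along and normal to the plane and applying the Mohr–Coulomb strength on the joint:
N' = W cosα = 196·cos27.2° = 174.3 kN/m
Driving force T = W sinα = 196·sin27.2° = 89.6 kN/m
Resisting force R = c·L + N'·tanφ_j = 19·7.7 + 174.3·tan14.8° = 146.3 + 46.1 = 192.4 kN/m
FS = R / T = 192.4 / 89.6 = 2.147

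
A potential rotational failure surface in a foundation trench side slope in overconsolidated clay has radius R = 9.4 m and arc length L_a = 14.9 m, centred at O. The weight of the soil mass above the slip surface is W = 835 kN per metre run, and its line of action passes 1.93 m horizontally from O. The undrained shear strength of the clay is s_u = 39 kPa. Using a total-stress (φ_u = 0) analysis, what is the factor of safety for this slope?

FS = 3.39

Taking moments about the centre O, the resisting moment is provided by the undrained shear strength acting along the arc:
M_R = s_u·L_a·R = 39·14.90·9.4 = 5462.3 kN·m/m
M_D = W·d = 835·1.93 = 1611.5 kN·m/m
FS = M_R / M_D = 5462.3 / 1611.5 = 3.389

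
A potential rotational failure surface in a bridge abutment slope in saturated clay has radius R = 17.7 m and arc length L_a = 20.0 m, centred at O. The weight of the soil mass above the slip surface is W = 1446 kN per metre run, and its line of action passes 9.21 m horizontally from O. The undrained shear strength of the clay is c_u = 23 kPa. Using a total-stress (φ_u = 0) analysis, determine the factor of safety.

Taking moments about the centre O, the resisting moment is provided by the undrained shear strength acting along the arc:
M_R = c_u·L_a·R = 23·20.00·17.7 = 8142.0 kN·m/m
M_D = W·d = 1446·9.21 = 13317.7 kN·m/m
FS = M_R / M_D = 8142.0 / 13317.7 = 0.611

FS = 0.61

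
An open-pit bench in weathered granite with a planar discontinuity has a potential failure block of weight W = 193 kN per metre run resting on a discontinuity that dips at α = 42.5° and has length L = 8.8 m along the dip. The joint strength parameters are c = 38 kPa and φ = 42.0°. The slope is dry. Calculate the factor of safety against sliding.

Resolving the block weight along and normal to the plane and applying the Mohr–Coulomb strength on the joint:
N' = W cosα = 193·cos42.5° = 142.3 kN/m
Driving force T = W sinα = 193·sin42.5° = 130.4 kN/m
Resisting force R = c·L + N'·tanφ = 38·8.8 + 142.3·tan42.0° = 334.4 + 128.1 = 462.5 kN/m
FS = R / T = 462.5 / 130.4 = 3.547

FS = 3.55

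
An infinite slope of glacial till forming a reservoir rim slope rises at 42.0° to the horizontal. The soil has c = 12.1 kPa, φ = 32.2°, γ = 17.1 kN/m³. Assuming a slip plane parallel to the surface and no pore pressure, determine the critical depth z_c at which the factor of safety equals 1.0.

Setting FS = 1.00 in FS = [c + γz cos²β tanφ] / [γz sinβ cosβ] and solving for z:
z = c / [γ cosβ (FS·sinβ − cosβ·tanφ)]
  = 12.1 / [17.1·cos42.0°·(1.00·sin42.0° − cos42.0°·tan32.2°)]
  = 12.1 / [17.1·0.7431·(1.00·0.6691 − 0.7431·0.6297)]
  = 12.1 / 2.5561 = 4.734 m

z_c = 4.73 m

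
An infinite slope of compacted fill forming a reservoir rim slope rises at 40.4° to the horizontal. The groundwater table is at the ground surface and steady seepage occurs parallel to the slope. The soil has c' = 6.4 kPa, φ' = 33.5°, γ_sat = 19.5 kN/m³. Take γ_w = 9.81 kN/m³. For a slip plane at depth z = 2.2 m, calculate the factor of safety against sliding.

With seepage parallel to the slope and the water table at the surface, the effective normal stress on the slip plane uses the buoyant unit weight γ' = γ_sat − γ_w while the driving shear stress uses γ_sat:
FS = [c' + γ' z cos²β tanφ'] / [γ_sat z sinβ cosβ]
γ' = 19.5 − 9.81 = 9.69 kN/m³
Numerator = 6.4 + 9.69·2.2·cos²40.4°·tan33.5° = 6.4 + 9.69·2.2·0.5799·0.6619 = 14.583 kPa
Denominator = 19.5·2.2·sin40.4°·cos40.4° = 19.5·2.2·0.6481·0.7615 = 21.174 kPa
FS = 14.583 / 21.174 = 0.689

FS = 0.69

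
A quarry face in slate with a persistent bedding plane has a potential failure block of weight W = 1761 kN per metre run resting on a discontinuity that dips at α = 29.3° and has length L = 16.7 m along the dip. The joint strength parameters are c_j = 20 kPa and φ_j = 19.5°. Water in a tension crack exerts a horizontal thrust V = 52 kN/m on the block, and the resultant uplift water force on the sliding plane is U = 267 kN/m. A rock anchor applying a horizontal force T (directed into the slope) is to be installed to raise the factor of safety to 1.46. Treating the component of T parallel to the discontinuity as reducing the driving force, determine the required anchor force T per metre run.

Resolving forces along and normal to the sliding plane, with the horizontal anchor force T adding T·sinα to the effective normal force and T·cosα acting up the plane against the driving force:
FS = [c_jL + (W cosα − U − V sinα + T sinα) tanφ_j] / [W sinα + V cosα − T cosα]
Without the anchor: N' = 1243.3 kN/m, driving T_d = 907.2 kN/m, resisting R = 20·16.7 + 1243.3·tan19.5° = 774.3 kN/m, FS = 0.85.
Setting FS = 1.46 and solving for T:
1.46·(907.2 − T cos29.3°) = 774.3 + T sin29.3°·tan19.5°
T·(sin29.3°·tan19.5° + 1.46·cos29.3°) = 1.46·907.2 − 774.3
T·(0.4894·0.3541 + 1.46·0.8721) = 1324.4 − 774.3 = 550.2
T·1.4465 = 550.2
T = 380.3 kN/m

T = 380 kN/m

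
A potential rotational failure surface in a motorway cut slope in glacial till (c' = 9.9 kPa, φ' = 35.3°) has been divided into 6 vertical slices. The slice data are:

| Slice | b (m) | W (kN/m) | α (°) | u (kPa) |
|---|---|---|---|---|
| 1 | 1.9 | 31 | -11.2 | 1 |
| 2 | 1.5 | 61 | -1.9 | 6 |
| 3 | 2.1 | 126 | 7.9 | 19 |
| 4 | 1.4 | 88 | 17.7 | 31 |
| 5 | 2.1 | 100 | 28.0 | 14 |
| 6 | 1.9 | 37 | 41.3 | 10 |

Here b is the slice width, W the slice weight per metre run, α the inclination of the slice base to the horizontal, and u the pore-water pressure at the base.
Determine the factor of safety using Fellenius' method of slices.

FS = 2.82

Ordinary method of slices: FS = Σ[c'·Δl_i + (W_i cosα_i − u_i·Δl_i)·tanφ'] / Σ W_i sinα_i, with Δl_i = b_i / cosα_i.
Slice 1: Δl = 1.9/cos(-11.2°) = 1.937 m; N'_1 = 31·cos(-11.2°) − 1·1.937 = 28.5; c'Δl = 19.18; W sinα = -6.0
Slice 2: Δl = 1.5/cos(-1.9°) = 1.501 m; N'_2 = 61·cos(-1.9°) − 6·1.501 = 52.0; c'Δl = 14.86; W sinα = -2.0
Slice 3: Δl = 2.1/cos7.9° = 2.120 m; N'_3 = 126·cos7.9° − 19·2.120 = 84.5; c'Δl = 20.99; W sinα = 17.3
Slice 4: Δl = 1.4/cos17.7° = 1.470 m; N'_4 = 88·cos17.7° − 31·1.470 = 38.3; c'Δl = 14.55; W sinα = 26.8
Slice 5: Δl = 2.1/cos28.0° = 2.378 m; N'_5 = 100·cos28.0° − 14·2.378 = 55.0; c'Δl = 23.55; W sinα = 46.9
Slice 6: Δl = 1.9/cos41.3° = 2.529 m; N'_6 = 37·cos41.3° − 10·2.529 = 2.5; c'Δl = 25.04; W sinα = 24.4
Σc'Δl = 118.2 kN/m; ΣN' = 260.7 kN/m; ΣW sinα = 107.4 kN/m
Resisting = 118.2 + 260.7·tan35.3° = 118.2 + 184.6 = 302.8 kN/m
FS = 302.8 / 107.4 = 2.819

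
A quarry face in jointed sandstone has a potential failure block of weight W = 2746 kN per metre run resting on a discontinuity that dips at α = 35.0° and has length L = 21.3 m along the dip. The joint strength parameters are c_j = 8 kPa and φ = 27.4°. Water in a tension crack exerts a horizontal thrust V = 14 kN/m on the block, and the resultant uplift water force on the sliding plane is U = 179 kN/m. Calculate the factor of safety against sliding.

FS = 0.78

Resolving the block weight along and normal to the plane and applying the Mohr–Coulomb strength on the joint:
N' = W cosα − U − V sinα = 2746·cos35.0° − 179 − 14·sin35.0° = 2062.4 kN/m
Driving force T = W sinα + V cosα = 2746·sin35.0° + 14·cos35.0° = 1586.5 kN/m
Resisting force R = c_j·L + N'·tanφ = 8·21.3 + 2062.4·tan27.4° = 170.4 + 1069.0 = 1239.4 kN/m
FS = R / T = 1239.4 / 1586.5 = 0.781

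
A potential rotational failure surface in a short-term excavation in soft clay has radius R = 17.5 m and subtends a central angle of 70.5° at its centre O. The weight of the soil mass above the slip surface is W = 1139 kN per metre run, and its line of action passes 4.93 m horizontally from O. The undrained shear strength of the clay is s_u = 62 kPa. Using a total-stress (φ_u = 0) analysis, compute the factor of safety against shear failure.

Taking moments about the centre O, the resisting moment is provided by the undrained shear strength acting along the arc:
Arc length L_a = R·θ = 17.5·(70.5°·π/180) = 17.5·1.2305 = 21.53 m
M_R = s_u·L_a·R = 62·21.53·17.5 = 23363.3 kN·m/m
M_D = W·d = 1139·4.93 = 5615.3 kN·m/m
FS = M_R / M_D = 23363.3 / 5615.3 = 4.161

FS = 4.16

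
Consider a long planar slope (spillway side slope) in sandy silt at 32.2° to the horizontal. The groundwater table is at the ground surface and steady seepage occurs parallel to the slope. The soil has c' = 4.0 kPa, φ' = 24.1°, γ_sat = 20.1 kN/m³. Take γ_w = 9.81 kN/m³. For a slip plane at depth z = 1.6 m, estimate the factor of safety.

FS = 0.64

With seepage parallel to the slope and the water table at the surface, the effective normal stress on the slip plane uses the buoyant unit weight γ' = γ_sat − γ_w while the driving shear stress uses γ_sat:
FS = [c' + γ' z cos²β tanφ'] / [γ_sat z sinβ cosβ]
γ' = 20.1 − 9.81 = 10.29 kN/m³
Numerator = 4.0 + 10.29·1.6·cos²32.2°·tan24.1° = 4.0 + 10.29·1.6·0.7160·0.4473 = 9.273 kPa
Denominator = 20.1·1.6·sin32.2°·cos32.2° = 20.1·1.6·0.5329·0.8462 = 14.501 kPa
FS = 9.273 / 14.501 = 0.639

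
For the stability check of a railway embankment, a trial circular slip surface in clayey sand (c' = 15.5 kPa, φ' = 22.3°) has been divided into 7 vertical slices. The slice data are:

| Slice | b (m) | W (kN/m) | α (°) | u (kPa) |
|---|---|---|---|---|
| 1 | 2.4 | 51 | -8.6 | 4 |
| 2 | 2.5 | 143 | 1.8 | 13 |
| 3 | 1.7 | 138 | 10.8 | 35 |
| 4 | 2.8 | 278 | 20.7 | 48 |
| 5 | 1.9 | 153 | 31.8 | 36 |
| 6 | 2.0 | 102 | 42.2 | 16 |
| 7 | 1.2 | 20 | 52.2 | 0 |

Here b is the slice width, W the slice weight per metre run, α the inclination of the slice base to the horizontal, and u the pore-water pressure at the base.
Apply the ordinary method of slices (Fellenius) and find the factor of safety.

Ordinary method of slices: FS = Σ[c'·Δl_i + (W_i cosα_i − u_i·Δl_i)·tanφ'] / Σ W_i sinα_i, with Δl_i = b_i / cosα_i.
Slice 1: Δl = 2.4/cos(-8.6°) = 2.427 m; N'_1 = 51·cos(-8.6°) − 4·2.427 = 40.7; c'Δl = 37.62; W sinα = -7.6
Slice 2: Δl = 2.5/cos1.8° = 2.501 m; N'_2 = 143·cos1.8° − 13·2.501 = 110.4; c'Δl = 38.77; W sinα = 4.5
Slice 3: Δl = 1.7/cos10.8° = 1.731 m; N'_3 = 138·cos10.8° − 35·1.731 = 75.0; c'Δl = 26.83; W sinα = 25.9
Slice 4: Δl = 2.8/cos20.7° = 2.993 m; N'_4 = 278·cos20.7° − 48·2.993 = 116.4; c'Δl = 46.40; W sinα = 98.3
Slice 5: Δl = 1.9/cos31.8° = 2.236 m; N'_5 = 153·cos31.8° − 36·2.236 = 49.6; c'Δl = 34.65; W sinα = 80.6
Slice 6: Δl = 2.0/cos42.2° = 2.700 m; N'_6 = 102·cos42.2° − 16·2.700 = 32.4; c'Δl = 41.85; W sinα = 68.5
Slice 7: Δl = 1.2/cos52.2° = 1.958 m; N'_7 = 20·cos52.2° − 0·1.958 = 12.3; c'Δl = 30.35; W sinα = 15.8
Σc'Δl = 256.5 kN/m; ΣN' = 436.7 kN/m; ΣW sinα = 285.9 kN/m
Resisting = 256.5 + 436.7·tan22.3° = 256.5 + 179.1 = 435.5 kN/m
FS = 435.5 / 285.9 = 1.523

FS = 1.52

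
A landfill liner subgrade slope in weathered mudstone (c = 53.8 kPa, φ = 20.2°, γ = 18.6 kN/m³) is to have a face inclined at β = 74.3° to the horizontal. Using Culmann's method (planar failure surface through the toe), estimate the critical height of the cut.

Culmann's analysis gives the critical failure plane at α_cr = (β + φ)/2 = (74.3 + 20.2)/2 = 47.2°, and the critical height
H_c = (4c/γ) · sinβ cosφ / [1 − cos(β − φ)]
    = (4·53.8/18.6) · sin74.3°·cos20.2° / [1 − cos(54.1°)]
    = 11.570 · 0.9627·0.9385 / [1 − 0.5864]
    = 11.570 · 0.9035 / 0.4136
    = 25.27 m

H_c = 25.27 m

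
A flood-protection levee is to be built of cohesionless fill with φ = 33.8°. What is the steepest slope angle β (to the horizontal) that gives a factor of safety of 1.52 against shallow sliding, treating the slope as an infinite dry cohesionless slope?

β = 23.8°

For an infinite dry cohesionless slope FS = tanφ/tanβ, so tanβ = tanφ / FS.
tanβ = tan33.8° / 1.52 = 0.6694 / 1.52 = 0.4404
β = arctan(0.4404) = 23.77°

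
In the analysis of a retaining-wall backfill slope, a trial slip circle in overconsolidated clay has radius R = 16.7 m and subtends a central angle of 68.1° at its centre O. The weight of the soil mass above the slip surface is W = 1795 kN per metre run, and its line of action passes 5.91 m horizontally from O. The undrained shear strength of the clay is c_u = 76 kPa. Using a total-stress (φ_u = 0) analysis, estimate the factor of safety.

Taking moments about the centre O, the resisting moment is provided by the undrained shear strength acting along the arc:
Arc length L_a = R·θ = 16.7·(68.1°·π/180) = 16.7·1.1886 = 19.85 m
M_R = c_u·L_a·R = 76·19.85·16.7 = 25192.5 kN·m/m
M_D = W·d = 1795·5.91 = 10608.5 kN·m/m
FS = M_R / M_D = 25192.5 / 10608.5 = 2.375

FS = 2.37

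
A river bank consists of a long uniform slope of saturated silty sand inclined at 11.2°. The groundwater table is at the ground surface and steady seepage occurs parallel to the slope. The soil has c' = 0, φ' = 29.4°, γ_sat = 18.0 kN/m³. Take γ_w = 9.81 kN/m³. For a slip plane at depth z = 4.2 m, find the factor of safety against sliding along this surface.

FS = 1.29

With seepage parallel to the slope and the water table at the surface, the effective normal stress on the slip plane uses the buoyant unit weight γ' = γ_sat − γ_w while the driving shear stress uses γ_sat:
FS = [c' + γ' z cos²β tanφ'] / [γ_sat z sinβ cosβ]
(For c' = 0 this reduces to FS = (γ'/γ_sat)·tanφ'/tanβ.)
γ' = 18.0 − 9.81 = 8.19 kN/m³
Numerator = 0.0 + 8.19·4.2·cos²11.2°·tan29.4° = 0.0 + 8.19·4.2·0.9623·0.5635 = 18.651 kPa
Denominator = 18.0·4.2·sin11.2°·cos11.2° = 18.0·4.2·0.1942·0.9810 = 14.404 kPa
FS = 18.651 / 14.404 = 1.295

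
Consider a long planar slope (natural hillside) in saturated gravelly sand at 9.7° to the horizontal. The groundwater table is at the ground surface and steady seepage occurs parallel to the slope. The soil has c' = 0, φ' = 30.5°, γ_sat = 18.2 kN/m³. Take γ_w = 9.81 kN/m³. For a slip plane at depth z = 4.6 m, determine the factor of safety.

FS = 1.59

With seepage parallel to the slope and the water table at the surface, the effective normal stress on the slip plane uses the buoyant unit weight γ' = γ_sat − γ_w while the driving shear stress uses γ_sat:
FS = [c' + γ' z cos²β tanφ'] / [γ_sat z sinβ cosβ]
(For c' = 0 this reduces to FS = (γ'/γ_sat)·tanφ'/tanβ.)
γ' = 18.2 − 9.81 = 8.39 kN/m³
Numerator = 0.0 + 8.39·4.6·cos²9.7°·tan30.5° = 0.0 + 8.39·4.6·0.9716·0.5890 = 22.088 kPa
Denominator = 18.2·4.6·sin9.7°·cos9.7° = 18.2·4.6·0.1685·0.9857 = 13.904 kPa
FS = 22.088 / 13.904 = 1.589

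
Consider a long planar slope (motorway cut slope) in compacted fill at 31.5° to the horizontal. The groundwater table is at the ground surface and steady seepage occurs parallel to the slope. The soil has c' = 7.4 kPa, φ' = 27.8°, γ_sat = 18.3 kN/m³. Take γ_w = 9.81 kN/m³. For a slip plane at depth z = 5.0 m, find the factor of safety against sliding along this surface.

FS = 0.58

With seepage parallel to the slope and the water table at the surface, the effective normal stress on the slip plane uses the buoyant unit weight γ' = γ_sat − γ_w while the driving shear stress uses γ_sat:
FS = [c' + γ' z cos²β tanφ'] / [γ_sat z sinβ cosβ]
γ' = 18.3 − 9.81 = 8.49 kN/m³
Numerator = 7.4 + 8.49·5.0·cos²31.5°·tan27.8° = 7.4 + 8.49·5.0·0.7270·0.5272 = 23.671 kPa
Denominator = 18.3·5.0·sin31.5°·cos31.5° = 18.3·5.0·0.5225·0.8526 = 40.764 kPa
FS = 23.671 / 40.764 = 0.581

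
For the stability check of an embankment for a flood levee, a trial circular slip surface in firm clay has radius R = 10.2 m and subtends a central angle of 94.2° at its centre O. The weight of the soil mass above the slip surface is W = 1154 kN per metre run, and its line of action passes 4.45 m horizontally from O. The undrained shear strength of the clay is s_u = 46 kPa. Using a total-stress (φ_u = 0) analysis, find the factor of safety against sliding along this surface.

Taking moments about the centre O, the resisting moment is provided by the undrained shear strength acting along the arc:
Arc length L_a = R·θ = 10.2·(94.2°·π/180) = 10.2·1.6441 = 16.77 m
M_R = s_u·L_a·R = 46·16.77·10.2 = 7868.4 kN·m/m
M_D = W·d = 1154·4.45 = 5135.3 kN·m/m
FS = M_R / M_D = 7868.4 / 5135.3 = 1.532

FS = 1.53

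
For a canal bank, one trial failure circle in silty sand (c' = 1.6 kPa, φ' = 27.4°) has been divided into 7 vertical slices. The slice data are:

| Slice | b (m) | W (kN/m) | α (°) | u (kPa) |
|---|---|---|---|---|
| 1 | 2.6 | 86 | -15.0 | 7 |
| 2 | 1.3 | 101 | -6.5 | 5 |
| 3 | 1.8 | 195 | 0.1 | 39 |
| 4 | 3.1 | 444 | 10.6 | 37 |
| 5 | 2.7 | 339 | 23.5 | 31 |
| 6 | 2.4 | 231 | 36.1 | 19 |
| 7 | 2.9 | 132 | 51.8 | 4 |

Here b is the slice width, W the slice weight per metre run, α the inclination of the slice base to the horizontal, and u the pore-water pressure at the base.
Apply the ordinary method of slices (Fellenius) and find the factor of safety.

Ordinary method of slices: FS = Σ[c'·Δl_i + (W_i cosα_i − u_i·Δl_i)·tanφ'] / Σ W_i sinα_i, with Δl_i = b_i / cosα_i.
Slice 1: Δl = 2.6/cos(-15.0°) = 2.692 m; N'_1 = 86·cos(-15.0°) − 7·2.692 = 64.2; c'Δl = 4.31; W sinα = -22.3
Slice 2: Δl = 1.3/cos(-6.5°) = 1.308 m; N'_2 = 101·cos(-6.5°) − 5·1.308 = 93.8; c'Δl = 2.09; W sinα = -11.4
Slice 3: Δl = 1.8/cos0.1° = 1.800 m; N'_3 = 195·cos0.1° − 39·1.800 = 124.8; c'Δl = 2.88; W sinα = 0.3
Slice 4: Δl = 3.1/cos10.6° = 3.154 m; N'_4 = 444·cos10.6° − 37·3.154 = 319.7; c'Δl = 5.05; W sinα = 81.7
Slice 5: Δl = 2.7/cos23.5° = 2.944 m; N'_5 = 339·cos23.5° − 31·2.944 = 219.6; c'Δl = 4.71; W sinα = 135.2
Slice 6: Δl = 2.4/cos36.1° = 2.970 m; N'_6 = 231·cos36.1° − 19·2.970 = 130.2; c'Δl = 4.75; W sinα = 136.1
Slice 7: Δl = 2.9/cos51.8° = 4.689 m; N'_7 = 132·cos51.8° − 4·4.689 = 62.9; c'Δl = 7.50; W sinα = 103.7
Σc'Δl = 31.3 kN/m; ΣN' = 1015.3 kN/m; ΣW sinα = 423.3 kN/m
Resisting = 31.3 + 1015.3·tan27.4° = 31.3 + 526.3 = 557.6 kN/m
FS = 557.6 / 423.3 = 1.317

FS = 1.32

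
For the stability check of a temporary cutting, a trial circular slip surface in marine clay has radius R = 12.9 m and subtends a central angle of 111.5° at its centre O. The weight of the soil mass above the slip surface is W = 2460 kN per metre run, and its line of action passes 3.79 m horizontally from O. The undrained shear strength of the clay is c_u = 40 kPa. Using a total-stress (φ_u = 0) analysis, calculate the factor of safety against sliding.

Taking moments about the centre O, the resisting moment is provided by the undrained shear strength acting along the arc:
Arc length L_a = R·θ = 12.9·(111.5°·π/180) = 12.9·1.9460 = 25.10 m
M_R = c_u·L_a·R = 40·25.10·12.9 = 12953.6 kN·m/m
M_D = W·d = 2460·3.79 = 9323.4 kN·m/m
FS = M_R / M_D = 12953.6 / 9323.4 = 1.389

FS = 1.39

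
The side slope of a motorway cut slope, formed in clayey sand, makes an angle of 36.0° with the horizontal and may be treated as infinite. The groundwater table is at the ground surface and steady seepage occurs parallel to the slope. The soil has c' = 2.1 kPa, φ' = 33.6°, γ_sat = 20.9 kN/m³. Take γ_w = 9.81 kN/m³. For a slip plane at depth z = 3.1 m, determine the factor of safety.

FS = 0.55

With seepage parallel to the slope and the water table at the surface, the effective normal stress on the slip plane uses the buoyant unit weight γ' = γ_sat − γ_w while the driving shear stress uses γ_sat:
FS = [c' + γ' z cos²β tanφ'] / [γ_sat z sinβ cosβ]
γ' = 20.9 − 9.81 = 11.09 kN/m³
Numerator = 2.1 + 11.09·3.1·cos²36.0°·tan33.6° = 2.1 + 11.09·3.1·0.6545·0.6644 = 17.050 kPa
Denominator = 20.9·3.1·sin36.0°·cos36.0° = 20.9·3.1·0.5878·0.8090 = 30.809 kPa
FS = 17.050 / 30.809 = 0.553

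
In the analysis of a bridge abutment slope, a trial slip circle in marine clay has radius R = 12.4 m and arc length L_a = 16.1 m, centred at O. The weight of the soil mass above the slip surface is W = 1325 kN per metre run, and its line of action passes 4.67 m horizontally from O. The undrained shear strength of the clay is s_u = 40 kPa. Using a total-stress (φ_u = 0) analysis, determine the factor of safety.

FS = 1.29

Taking moments about the centre O, the resisting moment is provided by the undrained shear strength acting along the arc:
M_R = s_u·L_a·R = 40·16.10·12.4 = 7985.6 kN·m/m
M_D = W·d = 1325·4.67 = 6187.8 kN·m/m
FS = M_R / M_D = 7985.6 / 6187.8 = 1.291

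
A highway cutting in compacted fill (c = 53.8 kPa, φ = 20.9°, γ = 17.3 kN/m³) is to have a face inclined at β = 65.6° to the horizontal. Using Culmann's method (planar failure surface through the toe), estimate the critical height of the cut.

Culmann's analysis gives the critical failure plane at α_cr = (β + φ)/2 = (65.6 + 20.9)/2 = 43.2°, and the critical height
H_c = (4c/γ) · sinβ cosφ / [1 − cos(β − φ)]
    = (4·53.8/17.3) · sin65.6°·cos20.9° / [1 − cos(44.7°)]
    = 12.439 · 0.9107·0.9342 / [1 − 0.7108]
    = 12.439 · 0.8508 / 0.2892
    = 36.59 m

H_c = 36.59 m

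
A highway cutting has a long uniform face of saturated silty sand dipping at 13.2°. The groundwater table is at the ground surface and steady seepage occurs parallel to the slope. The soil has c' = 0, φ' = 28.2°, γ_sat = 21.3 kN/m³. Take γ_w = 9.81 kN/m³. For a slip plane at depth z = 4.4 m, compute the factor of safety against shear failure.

FS = 1.23

With seepage parallel to the slope and the water table at the surface, the effective normal stress on the slip plane uses the buoyant unit weight γ' = γ_sat − γ_w while the driving shear stress uses γ_sat:
FS = [c' + γ' z cos²β tanφ'] / [γ_sat z sinβ cosβ]
(For c' = 0 this reduces to FS = (γ'/γ_sat)·tanφ'/tanβ.)
γ' = 21.3 − 9.81 = 11.49 kN/m³
Numerator = 0.0 + 11.49·4.4·cos²13.2°·tan28.2° = 0.0 + 11.49·4.4·0.9479·0.5362 = 25.694 kPa
Denominator = 21.3·4.4·sin13.2°·cos13.2° = 21.3·4.4·0.2284·0.9736 = 20.836 kPa
FS = 25.694 / 20.836 = 1.233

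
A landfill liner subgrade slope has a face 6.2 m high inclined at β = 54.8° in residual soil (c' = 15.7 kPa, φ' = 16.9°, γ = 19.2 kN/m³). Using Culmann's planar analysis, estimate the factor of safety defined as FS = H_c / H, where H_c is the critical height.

H_c = (4c'/γ) · sinβ cosφ' / [1 − cos(β − φ')]
    = (4·15.7/19.2) · sin54.8°·cos16.9° / [1 − cos37.9°]
    = 3.271 · 0.7819 / 0.2109 = 12.12 m
FS = H_c / H = 12.12 / 6.2 = 1.956

FS = 1.96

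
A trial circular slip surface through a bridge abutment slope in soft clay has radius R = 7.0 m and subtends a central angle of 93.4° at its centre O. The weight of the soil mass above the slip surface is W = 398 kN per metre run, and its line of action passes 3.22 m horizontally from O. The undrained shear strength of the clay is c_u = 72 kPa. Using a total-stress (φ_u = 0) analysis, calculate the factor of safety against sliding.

Taking moments about the centre O, the resisting moment is provided by the undrained shear strength acting along the arc:
Arc length L_a = R·θ = 7.0·(93.4°·π/180) = 7.0·1.6301 = 11.41 m
M_R = c_u·L_a·R = 72·11.41·7.0 = 5751.1 kN·m/m
M_D = W·d = 398·3.22 = 1281.6 kN·m/m
FS = M_R / M_D = 5751.1 / 1281.6 = 4.488

FS = 4.49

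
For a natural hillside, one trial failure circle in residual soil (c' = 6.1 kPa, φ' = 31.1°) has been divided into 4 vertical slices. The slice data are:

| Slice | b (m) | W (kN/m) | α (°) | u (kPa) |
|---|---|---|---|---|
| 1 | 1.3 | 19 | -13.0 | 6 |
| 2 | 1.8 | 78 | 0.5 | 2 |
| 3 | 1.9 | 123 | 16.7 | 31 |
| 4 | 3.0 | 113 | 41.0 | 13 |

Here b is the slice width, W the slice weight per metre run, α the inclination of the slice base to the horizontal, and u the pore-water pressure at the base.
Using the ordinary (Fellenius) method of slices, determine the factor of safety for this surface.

FS = 1.52

Ordinary method of slices: FS = Σ[c'·Δl_i + (W_i cosα_i − u_i·Δl_i)·tanφ'] / Σ W_i sinα_i, with Δl_i = b_i / cosα_i.
Slice 1: Δl = 1.3/cos(-13.0°) = 1.334 m; N'_1 = 19·cos(-13.0°) − 6·1.334 = 10.5; c'Δl = 8.14; W sinα = -4.3
Slice 2: Δl = 1.8/cos0.5° = 1.800 m; N'_2 = 78·cos0.5° − 2·1.800 = 74.4; c'Δl = 10.98; W sinα = 0.7
Slice 3: Δl = 1.9/cos16.7° = 1.984 m; N'_3 = 123·cos16.7° − 31·1.984 = 56.3; c'Δl = 12.10; W sinα = 35.3
Slice 4: Δl = 3.0/cos41.0° = 3.975 m; N'_4 = 113·cos41.0° − 13·3.975 = 33.6; c'Δl = 24.25; W sinα = 74.1
Σc'Δl = 55.5 kN/m; ΣN' = 174.8 kN/m; ΣW sinα = 105.9 kN/m
Resisting = 55.5 + 174.8·tan31.1° = 55.5 + 105.5 = 160.9 kN/m
FS = 160.9 / 105.9 = 1.520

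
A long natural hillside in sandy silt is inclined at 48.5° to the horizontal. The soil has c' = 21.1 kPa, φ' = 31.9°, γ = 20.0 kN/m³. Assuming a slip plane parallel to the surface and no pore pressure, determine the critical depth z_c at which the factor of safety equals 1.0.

Setting FS = 1.00 in FS = [c' + γz cos²β tanφ'] / [γz sinβ cosβ] and solving for z:
z = c' / [γ cosβ (FS·sinβ − cosβ·tanφ')]
  = 21.1 / [20.0·cos48.5°·(1.00·sin48.5° − cos48.5°·tan31.9°)]
  = 21.1 / [20.0·0.6626·(1.00·0.7490 − 0.6626·0.6224)]
  = 21.1 / 4.4596 = 4.731 m

z_c = 4.73 m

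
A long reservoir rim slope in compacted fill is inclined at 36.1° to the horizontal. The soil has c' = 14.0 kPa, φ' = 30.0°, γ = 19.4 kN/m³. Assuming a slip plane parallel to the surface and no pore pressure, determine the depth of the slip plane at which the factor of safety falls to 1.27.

z = 3.17 m

Setting FS = 1.27 in FS = [c' + γz cos²β tanφ'] / [γz sinβ cosβ] and solving for z:
z = c' / [γ cosβ (FS·sinβ − cosβ·tanφ')]
  = 14.0 / [19.4·cos36.1°·(1.27·sin36.1° − cos36.1°·tan30.0°)]
  = 14.0 / [19.4·0.8080·(1.27·0.5892 − 0.8080·0.5774)]
  = 14.0 / 4.4170 = 3.170 m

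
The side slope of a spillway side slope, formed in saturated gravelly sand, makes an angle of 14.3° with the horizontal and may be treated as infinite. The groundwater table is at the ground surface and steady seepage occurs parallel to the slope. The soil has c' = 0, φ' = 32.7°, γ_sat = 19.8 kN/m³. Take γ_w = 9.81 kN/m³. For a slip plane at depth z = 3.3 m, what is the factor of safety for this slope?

With seepage parallel to the slope and the water table at the surface, the effective normal stress on the slip plane uses the buoyant unit weight γ' = γ_sat − γ_w while the driving shear stress uses γ_sat:
FS = [c' + γ' z cos²β tanφ'] / [γ_sat z sinβ cosβ]
(For c' = 0 this reduces to FS = (γ'/γ_sat)·tanφ'/tanβ.)
γ' = 19.8 − 9.81 = 9.99 kN/m³
Numerator = 0.0 + 9.99·3.3·cos²14.3°·tan32.7° = 0.0 + 9.99·3.3·0.9390·0.6420 = 19.873 kPa
Denominator = 19.8·3.3·sin14.3°·cos14.3° = 19.8·3.3·0.2470·0.9690 = 15.639 kPa
FS = 19.873 / 15.639 = 1.271

FS = 1.27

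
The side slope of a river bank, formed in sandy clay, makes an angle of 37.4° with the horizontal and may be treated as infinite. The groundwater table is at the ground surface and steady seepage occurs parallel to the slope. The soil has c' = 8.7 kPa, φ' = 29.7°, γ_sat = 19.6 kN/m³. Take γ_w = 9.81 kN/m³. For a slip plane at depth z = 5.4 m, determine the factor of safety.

FS = 0.54

With seepage parallel to the slope and the water table at the surface, the effective normal stress on the slip plane uses the buoyant unit weight γ' = γ_sat − γ_w while the driving shear stress uses γ_sat:
FS = [c' + γ' z cos²β tanφ'] / [γ_sat z sinβ cosβ]
γ' = 19.6 − 9.81 = 9.79 kN/m³
Numerator = 8.7 + 9.79·5.4·cos²37.4°·tan29.7° = 8.7 + 9.79·5.4·0.6311·0.5704 = 27.730 kPa
Denominator = 19.6·5.4·sin37.4°·cos37.4° = 19.6·5.4·0.6074·0.7944 = 51.069 kPa
FS = 27.730 / 51.069 = 0.543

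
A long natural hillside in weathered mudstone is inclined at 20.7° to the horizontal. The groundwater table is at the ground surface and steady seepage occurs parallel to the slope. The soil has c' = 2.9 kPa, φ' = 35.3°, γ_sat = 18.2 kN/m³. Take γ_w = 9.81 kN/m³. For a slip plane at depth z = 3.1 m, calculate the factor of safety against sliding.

With seepage parallel to the slope and the water table at the surface, the effective normal stress on the slip plane uses the buoyant unit weight γ' = γ_sat − γ_w while the driving shear stress uses γ_sat:
FS = [c' + γ' z cos²β tanφ'] / [γ_sat z sinβ cosβ]
γ' = 18.2 − 9.81 = 8.39 kN/m³
Numerator = 2.9 + 8.39·3.1·cos²20.7°·tan35.3° = 2.9 + 8.39·3.1·0.8751·0.7080 = 19.014 kPa
Denominator = 18.2·3.1·sin20.7°·cos20.7° = 18.2·3.1·0.3535·0.9354 = 18.656 kPa
FS = 19.014 / 18.656 = 1.019

FS = 1.02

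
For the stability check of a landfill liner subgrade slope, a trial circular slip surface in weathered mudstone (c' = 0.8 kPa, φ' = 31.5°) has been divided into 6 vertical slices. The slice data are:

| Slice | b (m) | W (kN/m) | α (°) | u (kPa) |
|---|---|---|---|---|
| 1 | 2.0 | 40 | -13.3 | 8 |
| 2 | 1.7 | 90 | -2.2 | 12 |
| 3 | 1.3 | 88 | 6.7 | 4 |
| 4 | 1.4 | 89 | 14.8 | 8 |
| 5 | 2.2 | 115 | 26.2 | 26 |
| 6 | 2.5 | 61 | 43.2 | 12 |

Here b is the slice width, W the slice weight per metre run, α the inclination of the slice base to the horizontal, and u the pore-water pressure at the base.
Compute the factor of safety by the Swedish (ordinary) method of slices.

Ordinary method of slices: FS = Σ[c'·Δl_i + (W_i cosα_i − u_i·Δl_i)·tanφ'] / Σ W_i sinα_i, with Δl_i = b_i / cosα_i.
Slice 1: Δl = 2.0/cos(-13.3°) = 2.055 m; N'_1 = 40·cos(-13.3°) − 8·2.055 = 22.5; c'Δl = 1.64; W sinα = -9.2
Slice 2: Δl = 1.7/cos(-2.2°) = 1.701 m; N'_2 = 90·cos(-2.2°) − 12·1.701 = 69.5; c'Δl = 1.36; W sinα = -3.5
Slice 3: Δl = 1.3/cos6.7° = 1.309 m; N'_3 = 88·cos6.7° − 4·1.309 = 82.2; c'Δl = 1.05; W sinα = 10.3
Slice 4: Δl = 1.4/cos14.8° = 1.448 m; N'_4 = 89·cos14.8° − 8·1.448 = 74.5; c'Δl = 1.16; W sinα = 22.7
Slice 5: Δl = 2.2/cos26.2° = 2.452 m; N'_5 = 115·cos26.2° − 26·2.452 = 39.4; c'Δl = 1.96; W sinα = 50.8
Slice 6: Δl = 2.5/cos43.2° = 3.430 m; N'_6 = 61·cos43.2° − 12·3.430 = 3.3; c'Δl = 2.74; W sinα = 41.8
Σc'Δl = 9.9 kN/m; ΣN' = 291.4 kN/m; ΣW sinα = 112.9 kN/m
Resisting = 9.9 + 291.4·tan31.5° = 9.9 + 178.6 = 188.5 kN/m
FS = 188.5 / 112.9 = 1.670

FS = 1.67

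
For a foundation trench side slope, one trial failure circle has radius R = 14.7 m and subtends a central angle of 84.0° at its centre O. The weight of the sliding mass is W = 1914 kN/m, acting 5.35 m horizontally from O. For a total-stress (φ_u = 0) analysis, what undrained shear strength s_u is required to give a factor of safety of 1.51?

FS = s_u·L_a·R / (W·d), so s_u = FS·W·d / (L_a·R).
Arc length L_a = R·θ = 14.7·(84.0°·π/180) = 14.7·1.4661 = 21.55 m
s_u = 1.51·1914·5.35 / (21.55·14.7) = 15462.2 / 316.80 = 48.81 kPa

s_u = 48.8 kPa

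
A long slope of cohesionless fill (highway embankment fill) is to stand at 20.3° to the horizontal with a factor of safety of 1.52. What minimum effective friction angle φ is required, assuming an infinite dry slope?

FS = tanφ/tanβ ⇒ tanφ = FS · tanβ = 1.52 · tan20.3° = 0.5623
φ = arctan(0.5623) = 29.35°

φ = 29.3°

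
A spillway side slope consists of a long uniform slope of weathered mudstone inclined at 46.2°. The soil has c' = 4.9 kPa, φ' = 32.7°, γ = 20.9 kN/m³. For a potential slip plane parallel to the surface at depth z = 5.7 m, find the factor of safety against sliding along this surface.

FS = 0.70

For an infinite slope with a slip plane parallel to the surface (no pore pressure): FS = [c' + γz cos²β tanφ'] / [γz sinβ cosβ].
γz = 20.9·5.7 = 119.13 kN/m²
Numerator = 4.9 + 119.13·cos²46.2°·tan32.7° = 4.9 + 119.13·0.4791·0.6420 = 41.539 kPa
Denominator = 119.13·sin46.2°·cos46.2° = 119.13·0.7218·0.6921 = 59.513 kPa
FS = 41.539 / 59.513 = 0.698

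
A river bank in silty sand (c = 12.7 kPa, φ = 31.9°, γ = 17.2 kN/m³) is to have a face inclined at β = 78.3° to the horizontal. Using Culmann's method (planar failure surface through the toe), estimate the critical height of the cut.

H_c = 7.91 m

Culmann's analysis gives the critical failure plane at α_cr = (β + φ)/2 = (78.3 + 31.9)/2 = 55.1°, and the critical height
H_c = (4c/γ) · sinβ cosφ / [1 − cos(β − φ)]
    = (4·12.7/17.2) · sin78.3°·cos31.9° / [1 − cos(46.4°)]
    = 2.953 · 0.9792·0.8490 / [1 − 0.6896]
    = 2.953 · 0.8313 / 0.3104
    = 7.91 m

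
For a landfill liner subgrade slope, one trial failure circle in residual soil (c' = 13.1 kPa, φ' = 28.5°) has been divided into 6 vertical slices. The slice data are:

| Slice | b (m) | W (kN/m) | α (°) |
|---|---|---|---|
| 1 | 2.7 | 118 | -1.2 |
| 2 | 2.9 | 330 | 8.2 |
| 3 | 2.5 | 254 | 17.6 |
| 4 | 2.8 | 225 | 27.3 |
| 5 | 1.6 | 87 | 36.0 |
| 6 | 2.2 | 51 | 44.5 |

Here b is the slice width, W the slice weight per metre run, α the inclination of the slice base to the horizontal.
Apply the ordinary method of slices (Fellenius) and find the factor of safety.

Ordinary method of slices: FS = Σ[c'·Δl_i + (W_i cosα_i)·tanφ'] / Σ W_i sinα_i, with Δl_i = b_i / cosα_i.
Slice 1: Δl = 2.7/cos(-1.2°) = 2.701 m; N'_1 = 118·cos(-1.2°) = 118.0; c'Δl = 35.38; W sinα = -2.5
Slice 2: Δl = 2.9/cos8.2° = 2.930 m; N'_2 = 330·cos8.2° = 326.6; c'Δl = 38.38; W sinα = 47.1
Slice 3: Δl = 2.5/cos17.6° = 2.623 m; N'_3 = 254·cos17.6° = 242.1; c'Δl = 34.36; W sinα = 76.8
Slice 4: Δl = 2.8/cos27.3° = 3.151 m; N'_4 = 225·cos27.3° = 199.9; c'Δl = 41.28; W sinα = 103.2
Slice 5: Δl = 1.6/cos36.0° = 1.978 m; N'_5 = 87·cos36.0° = 70.4; c'Δl = 25.91; W sinα = 51.1
Slice 6: Δl = 2.2/cos44.5° = 3.084 m; N'_6 = 51·cos44.5° = 36.4; c'Δl = 40.41; W sinα = 35.7
Σc'Δl = 215.7 kN/m; ΣN' = 993.4 kN/m; ΣW sinα = 311.5 kN/m
Resisting = 215.7 + 993.4·tan28.5° = 215.7 + 539.4 = 755.1 kN/m
FS = 755.1 / 311.5 = 2.424

FS = 2.42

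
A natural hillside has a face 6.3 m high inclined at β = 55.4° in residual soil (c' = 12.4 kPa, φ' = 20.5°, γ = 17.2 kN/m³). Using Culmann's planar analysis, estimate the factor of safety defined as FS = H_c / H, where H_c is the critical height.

H_c = (4c'/γ) · sinβ cosφ' / [1 − cos(β − φ')]
    = (4·12.4/17.2) · sin55.4°·cos20.5° / [1 − cos34.9°]
    = 2.884 · 0.7710 / 0.1798 = 12.36 m
FS = H_c / H = 12.36 / 6.3 = 1.962

FS = 1.96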